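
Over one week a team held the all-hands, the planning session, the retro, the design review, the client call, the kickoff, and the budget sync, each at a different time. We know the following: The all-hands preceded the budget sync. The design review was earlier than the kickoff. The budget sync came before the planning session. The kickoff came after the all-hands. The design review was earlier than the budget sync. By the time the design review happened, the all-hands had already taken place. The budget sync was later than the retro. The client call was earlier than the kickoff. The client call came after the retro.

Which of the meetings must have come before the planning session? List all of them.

the all-hands, the budget sync, the design review, the retro

Directly stated before the planning session: the budget sync.
The all-hands reaches the planning session via the all-hands → the budget sync → the planning session.
The design review reaches the planning session via the design review → the budget sync → the planning session.
The retro reaches the planning session via the retro → the budget sync → the planning session.
No chain forces the kickoff (or any of the others) ahead of the planning session.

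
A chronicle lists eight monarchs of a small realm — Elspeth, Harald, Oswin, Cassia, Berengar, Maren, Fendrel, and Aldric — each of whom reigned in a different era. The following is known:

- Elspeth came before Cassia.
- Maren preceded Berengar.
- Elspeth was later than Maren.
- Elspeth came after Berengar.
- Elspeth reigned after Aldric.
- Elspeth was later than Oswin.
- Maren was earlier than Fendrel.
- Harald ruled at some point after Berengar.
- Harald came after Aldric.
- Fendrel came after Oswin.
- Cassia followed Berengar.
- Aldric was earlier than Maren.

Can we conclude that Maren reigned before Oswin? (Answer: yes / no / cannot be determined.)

No chain of stated constraints runs from Maren to Oswin, and none runs from Oswin to Maren either.
So the relative order of Maren and Oswin is not fixed by the given facts.

cannot be determined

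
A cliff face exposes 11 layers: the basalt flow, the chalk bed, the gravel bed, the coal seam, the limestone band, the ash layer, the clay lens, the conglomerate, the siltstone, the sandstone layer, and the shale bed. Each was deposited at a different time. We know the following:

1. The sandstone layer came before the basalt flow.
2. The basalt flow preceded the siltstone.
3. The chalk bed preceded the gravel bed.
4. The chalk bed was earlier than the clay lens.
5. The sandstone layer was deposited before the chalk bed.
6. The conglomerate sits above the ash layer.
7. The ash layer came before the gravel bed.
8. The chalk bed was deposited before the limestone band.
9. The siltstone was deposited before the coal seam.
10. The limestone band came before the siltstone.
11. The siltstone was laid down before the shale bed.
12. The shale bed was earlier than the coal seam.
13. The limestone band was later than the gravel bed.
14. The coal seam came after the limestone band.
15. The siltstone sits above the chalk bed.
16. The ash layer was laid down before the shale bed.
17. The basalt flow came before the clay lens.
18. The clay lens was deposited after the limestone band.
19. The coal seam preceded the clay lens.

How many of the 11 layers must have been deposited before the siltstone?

6

Directly stated before the siltstone: the basalt flow, the chalk bed, and the limestone band.
The ash layer reaches the siltstone via the ash layer → the gravel bed → the limestone band → the siltstone.
The gravel bed reaches the siltstone via the gravel bed → the limestone band → the siltstone.
The sandstone layer reaches the siltstone via the sandstone layer → the basalt flow → the siltstone.
That's the ash layer, the basalt flow, the chalk bed, the gravel bed, the limestone band, and the sandstone layer — 6 in all.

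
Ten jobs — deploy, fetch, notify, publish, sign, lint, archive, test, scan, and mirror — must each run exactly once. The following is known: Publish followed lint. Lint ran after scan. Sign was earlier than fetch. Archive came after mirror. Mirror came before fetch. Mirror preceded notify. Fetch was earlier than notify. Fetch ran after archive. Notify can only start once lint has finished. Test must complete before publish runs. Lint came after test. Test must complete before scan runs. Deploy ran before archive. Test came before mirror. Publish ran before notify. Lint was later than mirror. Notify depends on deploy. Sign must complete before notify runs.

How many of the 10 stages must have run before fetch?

Directly stated before fetch: archive, mirror, and sign.
Deploy reaches fetch via deploy → archive → fetch.
Test reaches fetch via test → mirror → fetch.
That's archive, deploy, mirror, sign, and test — 5 in all.

5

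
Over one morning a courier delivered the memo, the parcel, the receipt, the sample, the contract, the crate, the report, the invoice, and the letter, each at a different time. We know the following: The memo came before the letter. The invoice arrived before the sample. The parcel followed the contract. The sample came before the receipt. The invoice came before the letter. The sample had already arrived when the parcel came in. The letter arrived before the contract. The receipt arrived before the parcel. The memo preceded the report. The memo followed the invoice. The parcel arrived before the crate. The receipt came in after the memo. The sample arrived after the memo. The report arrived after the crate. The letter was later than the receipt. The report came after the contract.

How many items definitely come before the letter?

4

Directly stated before the letter: the invoice, the memo, and the receipt.
The sample reaches the letter via the sample → the receipt → the letter.
That's the invoice, the memo, the receipt, and the sample — 4 in all.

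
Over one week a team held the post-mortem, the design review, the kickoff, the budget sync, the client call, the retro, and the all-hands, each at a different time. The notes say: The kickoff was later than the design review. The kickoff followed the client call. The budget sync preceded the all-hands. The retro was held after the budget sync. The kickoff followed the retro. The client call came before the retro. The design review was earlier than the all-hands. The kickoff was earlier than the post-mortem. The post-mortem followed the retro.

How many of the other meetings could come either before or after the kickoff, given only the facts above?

Forced before the kickoff: the budget sync, the client call, the design review, and the retro; forced after the kickoff: the post-mortem.
That leaves the all-hands with no forced order relative to the kickoff — 1.

1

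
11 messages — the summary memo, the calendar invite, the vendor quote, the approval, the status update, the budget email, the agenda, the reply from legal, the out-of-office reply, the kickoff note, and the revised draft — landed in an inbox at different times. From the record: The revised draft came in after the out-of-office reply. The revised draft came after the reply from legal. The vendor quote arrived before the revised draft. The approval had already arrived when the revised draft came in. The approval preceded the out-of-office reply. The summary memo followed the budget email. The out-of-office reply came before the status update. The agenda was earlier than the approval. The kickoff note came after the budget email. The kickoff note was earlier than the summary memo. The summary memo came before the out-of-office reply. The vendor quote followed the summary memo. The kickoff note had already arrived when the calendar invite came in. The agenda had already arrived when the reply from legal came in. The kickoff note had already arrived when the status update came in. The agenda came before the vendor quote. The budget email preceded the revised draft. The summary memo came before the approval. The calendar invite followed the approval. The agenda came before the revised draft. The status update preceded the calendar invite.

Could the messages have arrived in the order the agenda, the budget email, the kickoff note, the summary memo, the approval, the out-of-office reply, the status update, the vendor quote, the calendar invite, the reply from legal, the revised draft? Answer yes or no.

Check each stated constraint against the proposed order — e.g. the budget email is ahead of the revised draft; the agenda is ahead of the revised draft. Every pair is in the required order; nothing is violated.

yes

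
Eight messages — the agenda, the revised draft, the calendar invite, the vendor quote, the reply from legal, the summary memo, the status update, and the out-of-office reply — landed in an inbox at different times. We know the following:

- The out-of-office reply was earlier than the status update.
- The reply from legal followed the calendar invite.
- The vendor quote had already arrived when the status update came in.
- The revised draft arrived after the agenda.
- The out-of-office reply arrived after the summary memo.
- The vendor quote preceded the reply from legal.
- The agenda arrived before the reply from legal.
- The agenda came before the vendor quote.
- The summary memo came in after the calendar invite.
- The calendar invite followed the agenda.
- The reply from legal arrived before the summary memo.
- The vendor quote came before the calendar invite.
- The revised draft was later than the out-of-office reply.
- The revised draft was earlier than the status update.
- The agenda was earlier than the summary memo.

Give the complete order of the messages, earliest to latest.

The constraints fix every adjacent pair, so only one ordering works:
the agenda → the vendor quote → the calendar invite → the reply from legal → the summary memo → the out-of-office reply → the revised draft → the status update.

the agenda, the vendor quote, the calendar invite, the reply from legal, the summary memo, the out-of-office reply, the revised draft, the status update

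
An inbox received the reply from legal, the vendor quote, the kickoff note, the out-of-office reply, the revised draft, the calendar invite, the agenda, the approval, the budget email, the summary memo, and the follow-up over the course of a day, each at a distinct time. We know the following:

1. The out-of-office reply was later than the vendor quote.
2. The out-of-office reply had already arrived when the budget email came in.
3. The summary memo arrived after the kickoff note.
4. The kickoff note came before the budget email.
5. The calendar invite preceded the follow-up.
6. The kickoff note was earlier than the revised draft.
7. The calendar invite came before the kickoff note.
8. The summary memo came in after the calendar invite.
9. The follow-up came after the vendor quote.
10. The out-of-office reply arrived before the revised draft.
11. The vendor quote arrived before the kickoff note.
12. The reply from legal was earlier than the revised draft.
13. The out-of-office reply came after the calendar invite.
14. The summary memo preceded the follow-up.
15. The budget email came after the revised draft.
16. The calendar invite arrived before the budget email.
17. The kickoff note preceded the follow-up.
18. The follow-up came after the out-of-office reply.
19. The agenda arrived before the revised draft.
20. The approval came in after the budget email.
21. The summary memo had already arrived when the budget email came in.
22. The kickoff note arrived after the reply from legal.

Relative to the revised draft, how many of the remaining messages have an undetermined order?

2

Forced before the revised draft: the agenda, the calendar invite, the kickoff note, the out-of-office reply, the reply from legal, and the vendor quote; forced after the revised draft: the approval and the budget email.
That leaves the follow-up and the summary memo with no forced order relative to the revised draft — 2.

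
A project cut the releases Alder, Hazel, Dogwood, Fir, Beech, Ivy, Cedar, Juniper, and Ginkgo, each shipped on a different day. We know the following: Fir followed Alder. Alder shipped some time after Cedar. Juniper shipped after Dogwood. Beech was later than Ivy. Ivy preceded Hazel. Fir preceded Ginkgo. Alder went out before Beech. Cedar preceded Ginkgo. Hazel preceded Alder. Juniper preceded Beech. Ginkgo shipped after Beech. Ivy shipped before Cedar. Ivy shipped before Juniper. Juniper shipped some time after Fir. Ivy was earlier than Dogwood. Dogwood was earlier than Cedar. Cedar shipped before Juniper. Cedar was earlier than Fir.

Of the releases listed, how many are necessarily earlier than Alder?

Directly stated before Alder: Cedar and Hazel.
Dogwood reaches Alder via Dogwood → Cedar → Alder.
Ivy reaches Alder via Ivy → Hazel → Alder.
No chain forces Juniper (or any of the others) ahead of Alder.
That's Cedar, Dogwood, Hazel, and Ivy — 4 in all.

4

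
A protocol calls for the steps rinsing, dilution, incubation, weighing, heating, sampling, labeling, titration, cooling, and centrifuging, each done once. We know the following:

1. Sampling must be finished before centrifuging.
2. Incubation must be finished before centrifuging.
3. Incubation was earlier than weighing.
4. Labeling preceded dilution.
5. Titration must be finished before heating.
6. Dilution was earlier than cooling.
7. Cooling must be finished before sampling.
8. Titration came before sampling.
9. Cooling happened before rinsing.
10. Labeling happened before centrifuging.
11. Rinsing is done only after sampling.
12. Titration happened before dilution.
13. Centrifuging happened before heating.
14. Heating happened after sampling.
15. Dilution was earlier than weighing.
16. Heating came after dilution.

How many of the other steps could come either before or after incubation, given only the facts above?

Forced after incubation: centrifuging, heating, and weighing.
That leaves cooling, dilution, labeling, rinsing, sampling, and titration with no forced order relative to incubation — 6.

6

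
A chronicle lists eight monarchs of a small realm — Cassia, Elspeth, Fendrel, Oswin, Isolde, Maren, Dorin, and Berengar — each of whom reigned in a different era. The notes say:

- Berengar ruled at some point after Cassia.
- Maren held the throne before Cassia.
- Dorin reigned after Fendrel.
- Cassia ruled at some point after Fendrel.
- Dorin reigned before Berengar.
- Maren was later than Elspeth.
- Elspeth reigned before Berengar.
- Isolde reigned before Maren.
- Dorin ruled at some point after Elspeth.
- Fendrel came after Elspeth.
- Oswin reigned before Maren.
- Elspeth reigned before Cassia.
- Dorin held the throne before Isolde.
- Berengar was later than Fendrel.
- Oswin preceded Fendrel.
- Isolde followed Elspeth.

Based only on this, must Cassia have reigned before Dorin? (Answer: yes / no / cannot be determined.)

no

Tracing the constraints gives Dorin → Isolde → Maren → Cassia, so Dorin must come before Cassia.
That means Cassia cannot be before Dorin.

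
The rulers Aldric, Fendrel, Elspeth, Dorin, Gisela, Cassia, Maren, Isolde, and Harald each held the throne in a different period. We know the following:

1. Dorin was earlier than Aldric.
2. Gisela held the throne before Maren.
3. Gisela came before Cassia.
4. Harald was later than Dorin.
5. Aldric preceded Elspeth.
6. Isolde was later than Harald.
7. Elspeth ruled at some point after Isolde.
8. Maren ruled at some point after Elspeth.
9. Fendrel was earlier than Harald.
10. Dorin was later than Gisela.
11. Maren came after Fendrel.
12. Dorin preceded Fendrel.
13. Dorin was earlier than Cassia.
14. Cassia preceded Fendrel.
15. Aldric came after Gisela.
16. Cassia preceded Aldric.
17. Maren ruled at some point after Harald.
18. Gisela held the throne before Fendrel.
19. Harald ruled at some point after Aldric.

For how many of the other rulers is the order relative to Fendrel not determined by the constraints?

Forced before Fendrel: Cassia, Dorin, and Gisela; forced after Fendrel: Elspeth, Harald, Isolde, and Maren.
That leaves Aldric with no forced order relative to Fendrel — 1.

1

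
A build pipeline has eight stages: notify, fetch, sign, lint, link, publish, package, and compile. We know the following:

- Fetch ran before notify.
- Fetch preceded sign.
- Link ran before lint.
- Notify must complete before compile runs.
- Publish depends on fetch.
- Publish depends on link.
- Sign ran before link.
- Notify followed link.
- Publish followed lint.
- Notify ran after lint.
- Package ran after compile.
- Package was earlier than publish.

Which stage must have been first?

Fetch has a chain of constraints placing it before every other stage, so fetch must be first.

fetch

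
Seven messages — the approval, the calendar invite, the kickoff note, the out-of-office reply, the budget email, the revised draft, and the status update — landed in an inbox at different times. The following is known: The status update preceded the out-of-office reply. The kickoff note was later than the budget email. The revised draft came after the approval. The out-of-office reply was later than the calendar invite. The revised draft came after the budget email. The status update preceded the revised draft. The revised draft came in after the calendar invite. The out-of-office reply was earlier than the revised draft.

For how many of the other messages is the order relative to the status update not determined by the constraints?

Forced after the status update: the out-of-office reply and the revised draft.
That leaves the approval, the budget email, the calendar invite, and the kickoff note with no forced order relative to the status update — 4.

4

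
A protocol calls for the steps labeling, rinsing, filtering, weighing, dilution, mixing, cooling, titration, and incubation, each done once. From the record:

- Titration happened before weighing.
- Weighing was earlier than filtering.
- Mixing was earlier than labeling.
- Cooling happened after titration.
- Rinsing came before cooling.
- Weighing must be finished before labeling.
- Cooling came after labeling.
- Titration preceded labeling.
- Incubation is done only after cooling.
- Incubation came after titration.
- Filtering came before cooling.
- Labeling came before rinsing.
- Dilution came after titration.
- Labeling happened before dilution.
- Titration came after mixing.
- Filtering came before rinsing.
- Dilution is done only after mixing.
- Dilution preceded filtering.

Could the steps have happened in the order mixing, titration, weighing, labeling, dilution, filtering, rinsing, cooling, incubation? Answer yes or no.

yes

Check each stated constraint against the proposed order — e.g. titration is ahead of cooling; titration is ahead of incubation. Every pair is in the required order; nothing is violated.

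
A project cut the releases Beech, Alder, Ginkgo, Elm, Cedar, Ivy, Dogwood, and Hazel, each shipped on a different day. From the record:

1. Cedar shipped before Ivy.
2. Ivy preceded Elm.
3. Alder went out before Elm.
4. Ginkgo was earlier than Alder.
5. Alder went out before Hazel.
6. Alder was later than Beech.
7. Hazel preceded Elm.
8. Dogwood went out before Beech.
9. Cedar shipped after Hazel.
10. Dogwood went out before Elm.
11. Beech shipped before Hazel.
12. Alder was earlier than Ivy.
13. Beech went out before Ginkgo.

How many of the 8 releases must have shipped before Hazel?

4

Directly stated before Hazel: Alder and Beech.
Dogwood reaches Hazel via Dogwood → Beech → Hazel.
Ginkgo reaches Hazel via Ginkgo → Alder → Hazel.
That's Alder, Beech, Dogwood, and Ginkgo — 4 in all.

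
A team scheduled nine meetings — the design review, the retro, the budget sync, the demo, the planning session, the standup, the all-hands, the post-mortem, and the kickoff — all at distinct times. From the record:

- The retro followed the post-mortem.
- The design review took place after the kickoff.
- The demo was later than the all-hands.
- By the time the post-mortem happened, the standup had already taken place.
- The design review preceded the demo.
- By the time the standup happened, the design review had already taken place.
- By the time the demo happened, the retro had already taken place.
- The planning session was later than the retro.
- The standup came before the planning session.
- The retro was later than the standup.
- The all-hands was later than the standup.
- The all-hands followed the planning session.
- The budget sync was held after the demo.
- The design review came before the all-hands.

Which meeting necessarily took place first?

the kickoff

The kickoff has a chain of constraints placing it before every other meeting, so the kickoff must be first.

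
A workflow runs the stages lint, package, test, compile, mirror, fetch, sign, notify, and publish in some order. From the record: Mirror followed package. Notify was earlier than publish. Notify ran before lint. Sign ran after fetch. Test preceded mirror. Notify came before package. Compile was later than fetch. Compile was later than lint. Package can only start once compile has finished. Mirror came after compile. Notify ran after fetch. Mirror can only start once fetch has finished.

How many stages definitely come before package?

Directly stated before package: compile and notify.
Fetch reaches package via fetch → notify → package.
Lint reaches package via lint → compile → package.
No chain forces publish (or any of the others) ahead of package.
That's compile, fetch, lint, and notify — 4 in all.

4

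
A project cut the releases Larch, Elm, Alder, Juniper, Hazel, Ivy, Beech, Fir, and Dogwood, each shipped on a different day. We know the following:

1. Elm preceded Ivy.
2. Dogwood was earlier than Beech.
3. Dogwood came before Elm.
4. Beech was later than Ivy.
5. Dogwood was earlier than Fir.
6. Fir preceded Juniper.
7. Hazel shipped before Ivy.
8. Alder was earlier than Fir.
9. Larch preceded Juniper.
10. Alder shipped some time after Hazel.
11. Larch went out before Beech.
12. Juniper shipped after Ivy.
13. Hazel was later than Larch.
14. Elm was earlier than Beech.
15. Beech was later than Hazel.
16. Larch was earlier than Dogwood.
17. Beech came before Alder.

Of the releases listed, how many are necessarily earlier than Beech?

Directly stated before Beech: Dogwood, Elm, Hazel, Ivy, and Larch.
That's Dogwood, Elm, Hazel, Ivy, and Larch — 5 in all.

5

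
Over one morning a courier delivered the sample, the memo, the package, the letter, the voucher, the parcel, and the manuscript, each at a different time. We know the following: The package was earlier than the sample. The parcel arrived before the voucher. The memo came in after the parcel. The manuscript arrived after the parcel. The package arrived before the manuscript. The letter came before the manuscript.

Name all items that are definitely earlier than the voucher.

the parcel

Directly stated before the voucher: the parcel.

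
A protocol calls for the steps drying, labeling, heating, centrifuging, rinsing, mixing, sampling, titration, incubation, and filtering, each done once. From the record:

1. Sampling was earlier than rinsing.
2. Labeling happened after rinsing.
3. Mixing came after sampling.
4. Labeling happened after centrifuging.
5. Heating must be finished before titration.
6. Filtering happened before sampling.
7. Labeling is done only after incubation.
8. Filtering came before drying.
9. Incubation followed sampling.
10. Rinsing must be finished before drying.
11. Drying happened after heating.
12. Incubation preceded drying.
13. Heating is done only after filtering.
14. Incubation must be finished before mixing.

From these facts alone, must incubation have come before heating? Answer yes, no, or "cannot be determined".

No chain of stated constraints runs from incubation to heating, and none runs from heating to incubation either.
So the relative order of incubation and heating is not fixed by the given facts.

cannot be determined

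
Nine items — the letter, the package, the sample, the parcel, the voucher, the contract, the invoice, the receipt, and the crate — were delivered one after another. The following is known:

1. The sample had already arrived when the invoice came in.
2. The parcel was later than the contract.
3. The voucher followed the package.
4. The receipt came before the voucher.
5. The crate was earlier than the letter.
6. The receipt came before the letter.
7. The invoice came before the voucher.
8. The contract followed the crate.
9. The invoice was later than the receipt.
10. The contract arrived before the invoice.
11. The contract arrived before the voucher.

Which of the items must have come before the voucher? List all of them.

Directly stated before the voucher: the contract, the invoice, the package, and the receipt.
The crate reaches the voucher via the crate → the contract → the voucher.
The sample reaches the voucher via the sample → the invoice → the voucher.
No chain forces the parcel (or any of the others) ahead of the voucher.

the contract, the crate, the invoice, the package, the receipt, the sample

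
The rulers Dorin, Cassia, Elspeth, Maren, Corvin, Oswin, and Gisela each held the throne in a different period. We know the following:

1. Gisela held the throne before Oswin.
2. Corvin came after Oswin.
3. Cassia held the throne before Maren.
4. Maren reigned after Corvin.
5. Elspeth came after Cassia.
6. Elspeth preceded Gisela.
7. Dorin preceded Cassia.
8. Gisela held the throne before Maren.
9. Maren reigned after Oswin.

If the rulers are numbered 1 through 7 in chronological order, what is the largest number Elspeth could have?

Elspeth must come before Corvin, Gisela, Maren, and Oswin — 4 rulers forced after them.
Everything else can be placed before Elspeth in some valid order, so Elspeth can sit as late as position 7 − 4 = 3.

3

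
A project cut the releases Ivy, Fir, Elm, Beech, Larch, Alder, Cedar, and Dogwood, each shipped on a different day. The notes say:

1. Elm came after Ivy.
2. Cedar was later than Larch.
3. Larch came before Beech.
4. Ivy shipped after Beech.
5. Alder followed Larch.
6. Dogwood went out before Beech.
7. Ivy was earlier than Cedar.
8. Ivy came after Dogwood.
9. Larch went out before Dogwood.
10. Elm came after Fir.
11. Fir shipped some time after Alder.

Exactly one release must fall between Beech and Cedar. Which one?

Tracing the constraints gives Beech → Ivy → Cedar, so Ivy sits after Beech and before Cedar.
No other release is forced both after Beech and before Cedar.

Ivy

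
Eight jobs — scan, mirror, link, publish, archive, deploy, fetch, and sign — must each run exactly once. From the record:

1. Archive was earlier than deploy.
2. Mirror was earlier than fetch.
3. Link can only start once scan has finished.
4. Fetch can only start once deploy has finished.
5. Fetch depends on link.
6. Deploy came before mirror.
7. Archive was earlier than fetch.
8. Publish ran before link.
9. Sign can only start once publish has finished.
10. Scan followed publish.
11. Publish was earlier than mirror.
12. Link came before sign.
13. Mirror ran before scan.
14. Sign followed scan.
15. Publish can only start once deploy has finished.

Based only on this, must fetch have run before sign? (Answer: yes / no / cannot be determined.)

No chain of stated constraints runs from fetch to sign, and none runs from sign to fetch either.
So the relative order of fetch and sign is not fixed by the given facts.

cannot be determined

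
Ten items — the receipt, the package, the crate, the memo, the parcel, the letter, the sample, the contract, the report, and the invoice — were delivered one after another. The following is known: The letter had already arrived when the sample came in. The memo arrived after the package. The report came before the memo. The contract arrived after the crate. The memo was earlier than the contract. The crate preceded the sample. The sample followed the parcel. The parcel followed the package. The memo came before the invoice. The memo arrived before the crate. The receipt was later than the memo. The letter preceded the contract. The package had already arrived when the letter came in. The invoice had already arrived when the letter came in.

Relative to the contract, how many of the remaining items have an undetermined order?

Forced before the contract: the crate, the invoice, the letter, the memo, the package, and the report.
That leaves the parcel, the receipt, and the sample with no forced order relative to the contract — 3.

3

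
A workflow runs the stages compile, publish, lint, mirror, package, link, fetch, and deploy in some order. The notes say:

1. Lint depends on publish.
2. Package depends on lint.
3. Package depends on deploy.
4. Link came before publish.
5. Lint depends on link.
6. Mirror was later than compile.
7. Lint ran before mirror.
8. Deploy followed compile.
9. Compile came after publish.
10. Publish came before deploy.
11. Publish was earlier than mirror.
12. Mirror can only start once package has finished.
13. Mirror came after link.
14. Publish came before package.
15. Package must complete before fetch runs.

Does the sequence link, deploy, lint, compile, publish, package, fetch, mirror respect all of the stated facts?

no

The constraints require compile before deploy, but in the proposed sequence deploy appears ahead of compile. That one violation is enough.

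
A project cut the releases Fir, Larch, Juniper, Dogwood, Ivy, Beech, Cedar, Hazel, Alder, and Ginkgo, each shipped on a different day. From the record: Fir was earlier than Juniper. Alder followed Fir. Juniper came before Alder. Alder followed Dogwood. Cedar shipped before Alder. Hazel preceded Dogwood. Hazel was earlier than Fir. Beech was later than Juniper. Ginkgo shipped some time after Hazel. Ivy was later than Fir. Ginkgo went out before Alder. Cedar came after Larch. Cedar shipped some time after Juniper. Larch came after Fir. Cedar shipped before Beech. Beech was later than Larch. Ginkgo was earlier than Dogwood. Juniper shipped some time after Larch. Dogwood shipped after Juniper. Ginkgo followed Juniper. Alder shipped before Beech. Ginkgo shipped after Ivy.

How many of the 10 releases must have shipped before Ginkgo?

Directly stated before Ginkgo: Hazel, Ivy, and Juniper.
Fir reaches Ginkgo via Fir → Ivy → Ginkgo.
Larch reaches Ginkgo via Larch → Juniper → Ginkgo.
That's Fir, Hazel, Ivy, Juniper, and Larch — 5 in all.

5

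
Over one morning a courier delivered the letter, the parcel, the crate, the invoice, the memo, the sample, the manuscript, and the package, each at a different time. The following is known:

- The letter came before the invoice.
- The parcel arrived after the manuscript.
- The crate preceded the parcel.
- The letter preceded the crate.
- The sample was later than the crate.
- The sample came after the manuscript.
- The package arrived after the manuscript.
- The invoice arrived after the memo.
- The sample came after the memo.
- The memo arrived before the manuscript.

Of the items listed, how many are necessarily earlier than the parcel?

Directly stated before the parcel: the crate and the manuscript.
The letter reaches the parcel via the letter → the crate → the parcel.
The memo reaches the parcel via the memo → the manuscript → the parcel.
That's the crate, the letter, the manuscript, and the memo — 4 in all.

4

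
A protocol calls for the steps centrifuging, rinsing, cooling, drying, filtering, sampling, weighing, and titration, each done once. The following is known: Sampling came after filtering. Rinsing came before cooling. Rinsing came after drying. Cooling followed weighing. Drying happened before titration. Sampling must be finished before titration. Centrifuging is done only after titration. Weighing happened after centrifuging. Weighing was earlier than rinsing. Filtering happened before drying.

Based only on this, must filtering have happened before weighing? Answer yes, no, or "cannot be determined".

Chain the constraints: filtering → drying → titration → centrifuging → weighing. Each link is directly stated, so filtering comes before weighing.

yes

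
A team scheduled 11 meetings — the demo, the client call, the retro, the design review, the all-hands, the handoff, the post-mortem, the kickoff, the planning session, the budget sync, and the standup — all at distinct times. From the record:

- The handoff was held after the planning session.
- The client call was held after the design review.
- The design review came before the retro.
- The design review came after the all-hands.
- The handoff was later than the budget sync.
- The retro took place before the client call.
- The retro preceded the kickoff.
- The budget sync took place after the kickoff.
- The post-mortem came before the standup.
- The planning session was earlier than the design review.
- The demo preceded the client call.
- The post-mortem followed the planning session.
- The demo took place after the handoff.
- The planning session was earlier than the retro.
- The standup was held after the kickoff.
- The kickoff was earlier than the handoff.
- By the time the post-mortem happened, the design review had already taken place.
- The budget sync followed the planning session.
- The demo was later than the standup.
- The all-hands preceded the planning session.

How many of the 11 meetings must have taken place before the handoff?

Directly stated before the handoff: the budget sync, the kickoff, and the planning session.
The all-hands reaches the handoff via the all-hands → the planning session → the handoff.
The design review reaches the handoff via the design review → the retro → the kickoff → the handoff.
The retro reaches the handoff via the retro → the kickoff → the handoff.
No chain forces the post-mortem (or any of the others) ahead of the handoff.
That's the all-hands, the budget sync, the design review, the kickoff, the planning session, and the retro — 6 in all.

6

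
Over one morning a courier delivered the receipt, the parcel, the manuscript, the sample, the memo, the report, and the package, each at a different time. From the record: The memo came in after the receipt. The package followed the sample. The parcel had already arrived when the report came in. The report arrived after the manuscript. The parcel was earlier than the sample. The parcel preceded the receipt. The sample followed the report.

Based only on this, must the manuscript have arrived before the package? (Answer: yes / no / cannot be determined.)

yes

Chain the constraints: the manuscript → the report → the sample → the package. Each link is directly stated, so the manuscript comes before the package.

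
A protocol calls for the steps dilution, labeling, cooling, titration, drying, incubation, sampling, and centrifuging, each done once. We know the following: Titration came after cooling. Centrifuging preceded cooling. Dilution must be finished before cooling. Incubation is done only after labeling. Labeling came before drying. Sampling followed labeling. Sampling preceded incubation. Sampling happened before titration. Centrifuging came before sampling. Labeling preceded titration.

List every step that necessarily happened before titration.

centrifuging, cooling, dilution, labeling, sampling

Directly stated before titration: cooling, labeling, and sampling.
Centrifuging reaches titration via centrifuging → cooling → titration.
Dilution reaches titration via dilution → cooling → titration.
No chain forces drying (or any of the others) ahead of titration.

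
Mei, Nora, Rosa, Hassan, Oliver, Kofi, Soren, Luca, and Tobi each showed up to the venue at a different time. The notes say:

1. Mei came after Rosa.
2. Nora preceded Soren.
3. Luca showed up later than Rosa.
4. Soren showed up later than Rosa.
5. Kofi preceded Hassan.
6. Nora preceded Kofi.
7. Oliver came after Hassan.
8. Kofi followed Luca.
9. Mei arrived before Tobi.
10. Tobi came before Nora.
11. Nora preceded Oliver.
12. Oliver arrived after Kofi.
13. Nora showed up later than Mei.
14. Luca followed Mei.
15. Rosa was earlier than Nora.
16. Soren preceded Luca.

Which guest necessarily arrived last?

Every other guest has a chain of constraints placing them before Oliver, so Oliver is last.

Oliver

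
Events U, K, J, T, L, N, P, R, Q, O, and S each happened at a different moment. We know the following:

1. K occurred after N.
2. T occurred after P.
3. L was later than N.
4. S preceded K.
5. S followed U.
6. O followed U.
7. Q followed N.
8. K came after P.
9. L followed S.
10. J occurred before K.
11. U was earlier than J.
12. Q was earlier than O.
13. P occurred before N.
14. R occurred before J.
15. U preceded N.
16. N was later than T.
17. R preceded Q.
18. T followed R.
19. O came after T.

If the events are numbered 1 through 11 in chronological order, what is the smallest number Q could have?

N, P, R, T, and U must all come before Q — 5 forced predecessors.
Nothing else is forced ahead of Q, so its earliest slot is position 5 + 1 = 6.

6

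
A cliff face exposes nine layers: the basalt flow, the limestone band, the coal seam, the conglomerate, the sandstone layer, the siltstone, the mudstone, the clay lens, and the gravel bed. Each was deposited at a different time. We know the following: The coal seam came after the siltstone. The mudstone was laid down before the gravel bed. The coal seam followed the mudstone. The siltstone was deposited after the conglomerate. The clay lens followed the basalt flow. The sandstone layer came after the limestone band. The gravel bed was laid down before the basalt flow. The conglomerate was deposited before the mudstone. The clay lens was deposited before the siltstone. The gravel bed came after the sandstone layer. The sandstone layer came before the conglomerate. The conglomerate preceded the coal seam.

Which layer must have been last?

the coal seam

Every other layer has a chain of constraints placing it before the coal seam, so the coal seam is last.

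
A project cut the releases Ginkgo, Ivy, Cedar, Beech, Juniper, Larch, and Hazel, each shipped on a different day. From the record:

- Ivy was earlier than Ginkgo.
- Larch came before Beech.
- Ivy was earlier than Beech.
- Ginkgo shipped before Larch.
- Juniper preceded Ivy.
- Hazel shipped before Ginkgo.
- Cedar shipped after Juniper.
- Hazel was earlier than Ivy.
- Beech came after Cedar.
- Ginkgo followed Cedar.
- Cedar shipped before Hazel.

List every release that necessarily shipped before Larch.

Directly stated before Larch: Ginkgo.
Cedar reaches Larch via Cedar → Ginkgo → Larch.
Hazel reaches Larch via Hazel → Ginkgo → Larch.
Ivy reaches Larch via Ivy → Ginkgo → Larch.
Likewise Juniper reaches Larch by chaining the stated constraints.
No chain forces Beech ahead of Larch.

Cedar, Ginkgo, Hazel, Ivy, Juniper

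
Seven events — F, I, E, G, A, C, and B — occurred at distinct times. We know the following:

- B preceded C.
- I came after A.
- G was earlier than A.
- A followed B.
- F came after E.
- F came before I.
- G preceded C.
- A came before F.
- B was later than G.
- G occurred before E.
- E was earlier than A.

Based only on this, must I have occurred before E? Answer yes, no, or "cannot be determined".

Tracing the constraints gives E → F → I, so E must come before I.
That means I cannot be before E.

no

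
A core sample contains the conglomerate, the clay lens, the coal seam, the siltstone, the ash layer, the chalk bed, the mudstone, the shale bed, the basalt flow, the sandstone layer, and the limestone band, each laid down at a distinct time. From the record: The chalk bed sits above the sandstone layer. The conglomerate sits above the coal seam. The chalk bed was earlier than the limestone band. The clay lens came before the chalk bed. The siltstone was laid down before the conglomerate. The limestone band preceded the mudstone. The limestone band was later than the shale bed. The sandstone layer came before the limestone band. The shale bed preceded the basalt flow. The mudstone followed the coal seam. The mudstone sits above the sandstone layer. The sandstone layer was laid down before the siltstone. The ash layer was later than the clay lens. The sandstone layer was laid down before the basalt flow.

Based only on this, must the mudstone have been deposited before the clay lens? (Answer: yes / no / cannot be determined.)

Tracing the constraints gives the clay lens → the chalk bed → the limestone band → the mudstone, so the clay lens must come before the mudstone.
That means the mudstone cannot be before the clay lens.

no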